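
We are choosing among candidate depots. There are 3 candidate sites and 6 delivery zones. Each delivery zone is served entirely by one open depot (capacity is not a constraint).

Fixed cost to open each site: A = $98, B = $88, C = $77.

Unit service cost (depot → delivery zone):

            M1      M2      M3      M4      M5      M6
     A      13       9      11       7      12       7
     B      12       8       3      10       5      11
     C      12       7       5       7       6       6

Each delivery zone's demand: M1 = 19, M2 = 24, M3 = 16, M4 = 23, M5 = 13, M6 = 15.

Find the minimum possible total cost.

Minimum total cost: 882

For any fixed open set, each delivery zone goes to its cheapest open site; total = fixed + service.
{C}: M1→C 12·19=228, M2→C 7·24=168, M3→C 5·16=80, M4→C 7·23=161, M5→C 6·13=78, M6→C 6·15=90. Service 805; fixed 77; total 882.
{B, C}: service 760 + fixed 165 = 925
{A, C}: M1→C 12·19=228, M2→C 7·24=168, M3→C 5·16=80, M4→A 7·23=161, M5→C 6·13=78, M6→C 6·15=90. Service 805; fixed 175; total 980.
{A, B, C}: M1→B 12·19=228, M2→C 7·24=168, M3→B 3·16=48, M4→A 7·23=161, M5→B 5·13=65, M6→C 6·15=90. Service 760; fixed 263; total 1023.
No other subset beats 882.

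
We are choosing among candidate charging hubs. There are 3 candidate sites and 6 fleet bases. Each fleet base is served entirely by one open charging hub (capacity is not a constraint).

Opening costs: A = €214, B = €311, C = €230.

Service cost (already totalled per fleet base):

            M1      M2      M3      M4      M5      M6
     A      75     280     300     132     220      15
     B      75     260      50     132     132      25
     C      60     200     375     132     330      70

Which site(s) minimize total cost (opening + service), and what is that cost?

Open B only; minimum total cost 985.

For any fixed open set, each fleet base goes to its cheapest open site; total = fixed + service.
{B}: M1→B 75, M2→B 260, M3→B 50, M4→B 132, M5→B 132, M6→B 25. Service 674; fixed 311; total 985.
{B, C}: service 599 + fixed 541 = 1140
{A, B}: M1→A 75, M2→B 260, M3→B 50, M4→A 132, M5→B 132, M6→A 15. Service 664; fixed 525; total 1189.
{A, B, C}: service 589 + fixed 755 = 1344
No other subset beats 985.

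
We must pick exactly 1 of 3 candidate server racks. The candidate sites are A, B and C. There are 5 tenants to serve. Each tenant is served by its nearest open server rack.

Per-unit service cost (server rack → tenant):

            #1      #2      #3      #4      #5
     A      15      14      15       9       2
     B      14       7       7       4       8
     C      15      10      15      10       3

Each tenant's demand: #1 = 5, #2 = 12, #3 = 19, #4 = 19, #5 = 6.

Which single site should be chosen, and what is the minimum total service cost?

Choose B only; total service cost 411.

With exactly 1 open, each tenant uses its cheapest among the chosen.
{B}: #1→B 14·5=70, #2→B 7·12=84, #3→B 7·19=133, #4→B 4·19=76, #5→B 8·6=48. Service cost 411.
{C}: service cost 688
{A}: service cost 711
Among all 3 size-1 choices, {B} is lowest.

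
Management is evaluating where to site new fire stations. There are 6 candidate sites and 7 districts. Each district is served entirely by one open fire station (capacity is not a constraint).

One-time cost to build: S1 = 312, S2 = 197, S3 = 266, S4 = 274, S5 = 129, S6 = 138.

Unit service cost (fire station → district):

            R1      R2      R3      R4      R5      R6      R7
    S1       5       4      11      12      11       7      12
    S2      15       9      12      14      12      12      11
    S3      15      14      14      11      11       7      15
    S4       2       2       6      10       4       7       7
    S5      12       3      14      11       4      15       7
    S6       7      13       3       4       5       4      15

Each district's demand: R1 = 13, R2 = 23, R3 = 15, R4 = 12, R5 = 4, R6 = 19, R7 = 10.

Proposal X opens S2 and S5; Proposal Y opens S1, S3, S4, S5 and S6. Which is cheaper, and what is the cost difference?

Proposal X: {S2, S5}: R1→S5 12·13=156, R2→S5 3·23=69, R3→S2 12·15=180, R4→S5 11·12=132, R5→S5 4·4=16, R6→S2 12·19=228, R7→S5 7·10=70. Service 851; fixed 326; total 1177.
Proposal Y: {S1, S3, S4, S5, S6}: R1→S4 2·13=26, R2→S4 2·23=46, R3→S6 3·15=45, R4→S6 4·12=48, R5→S4 4·4=16, R6→S6 4·19=76, R7→S4 7·10=70. Service 327; fixed 1119; total 1446.
Difference: |1177 − 1446| = 269.

Proposal X is cheaper by 269.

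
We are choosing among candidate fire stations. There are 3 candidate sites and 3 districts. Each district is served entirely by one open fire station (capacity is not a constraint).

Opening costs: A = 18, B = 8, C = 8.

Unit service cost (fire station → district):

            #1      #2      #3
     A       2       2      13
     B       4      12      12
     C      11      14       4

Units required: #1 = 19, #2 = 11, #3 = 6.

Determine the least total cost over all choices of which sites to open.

Minimum total cost: 110

For any fixed open set, each district goes to its cheapest open site; total = fixed + service.
{A, C}: #1→A 2·19=38, #2→A 2·11=22, #3→C 4·6=24. Service 84; fixed 26; total 110.
{A, B, C}: service 84 + fixed 34 = 118
{A}: service 138 + fixed 18 = 156
{B}: service 280 + fixed 8 = 288
No other subset beats 110.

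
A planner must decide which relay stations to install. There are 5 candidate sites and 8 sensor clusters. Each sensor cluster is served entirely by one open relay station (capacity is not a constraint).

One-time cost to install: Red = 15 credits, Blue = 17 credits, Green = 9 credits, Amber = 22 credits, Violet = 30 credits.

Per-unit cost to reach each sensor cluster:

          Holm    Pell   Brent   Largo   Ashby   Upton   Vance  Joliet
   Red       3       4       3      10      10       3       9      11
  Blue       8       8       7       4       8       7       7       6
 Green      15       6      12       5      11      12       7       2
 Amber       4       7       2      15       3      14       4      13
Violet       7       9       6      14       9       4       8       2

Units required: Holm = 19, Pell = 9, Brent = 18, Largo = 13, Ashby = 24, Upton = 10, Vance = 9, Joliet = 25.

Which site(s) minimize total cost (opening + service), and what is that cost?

Open Red, Green and Amber; minimum total cost 428.

For any fixed open set, each sensor cluster goes to its cheapest open site; total = fixed + service.
{Red, Green, Amber}: Holm→Red 3·19=57, Pell→Red 4·9=36, Brent→Amber 2·18=36, Largo→Green 5·13=65, Ashby→Amber 3·24=72, Upton→Red 3·10=30, Vance→Amber 4·9=36, Joliet→Green 2·25=50. Service 382; fixed 46; total 428.
{Red, Blue, Green, Amber}: Holm→Red 3·19=57, Pell→Red 4·9=36, Brent→Amber 2·18=36, Largo→Blue 4·13=52, Ashby→Amber 3·24=72, Upton→Red 3·10=30, Vance→Amber 4·9=36, Joliet→Green 2·25=50. Service 369; fixed 63; total 432.
{Red, Blue, Amber, Violet}: Holm→Red 3·19=57, Pell→Red 4·9=36, Brent→Amber 2·18=36, Largo→Blue 4·13=52, Ashby→Amber 3·24=72, Upton→Red 3·10=30, Vance→Amber 4·9=36, Joliet→Violet 2·25=50. Service 369; fixed 84; total 453.
{Red, Blue, Green, Amber, Violet}: Holm→Red 3·19=57, Pell→Red 4·9=36, Brent→Amber 2·18=36, Largo→Blue 4·13=52, Ashby→Amber 3·24=72, Upton→Red 3·10=30, Vance→Amber 4·9=36, Joliet→Green 2·25=50. Service 369; fixed 93; total 462.
No other subset beats 428.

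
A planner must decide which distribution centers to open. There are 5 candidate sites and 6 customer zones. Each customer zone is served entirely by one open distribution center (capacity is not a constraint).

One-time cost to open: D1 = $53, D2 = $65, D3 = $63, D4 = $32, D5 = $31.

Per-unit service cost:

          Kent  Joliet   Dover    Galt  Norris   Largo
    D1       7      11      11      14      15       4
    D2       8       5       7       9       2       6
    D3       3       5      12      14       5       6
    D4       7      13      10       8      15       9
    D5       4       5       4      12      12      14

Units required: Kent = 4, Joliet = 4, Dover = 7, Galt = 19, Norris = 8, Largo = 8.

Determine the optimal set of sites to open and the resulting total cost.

For any fixed open set, each customer zone goes to its cheapest open site; total = fixed + service.
{D2, D5}: Kent→D5 4·4=16, Joliet→D2 5·4=20, Dover→D5 4·7=28, Galt→D2 9·19=171, Norris→D2 2·8=16, Largo→D2 6·8=48. Service 299; fixed 96; total 395.
{D2}: service 336 + fixed 65 = 401
{D2, D4, D5}: Kent→D5 4·4=16, Joliet→D2 5·4=20, Dover→D5 4·7=28, Galt→D4 8·19=152, Norris→D2 2·8=16, Largo→D2 6·8=48. Service 280; fixed 128; total 408.
{D1, D2, D3, D4, D5}: service 260 + fixed 244 = 504
No other subset beats 395.

Open D2 and D5; minimum total cost 395.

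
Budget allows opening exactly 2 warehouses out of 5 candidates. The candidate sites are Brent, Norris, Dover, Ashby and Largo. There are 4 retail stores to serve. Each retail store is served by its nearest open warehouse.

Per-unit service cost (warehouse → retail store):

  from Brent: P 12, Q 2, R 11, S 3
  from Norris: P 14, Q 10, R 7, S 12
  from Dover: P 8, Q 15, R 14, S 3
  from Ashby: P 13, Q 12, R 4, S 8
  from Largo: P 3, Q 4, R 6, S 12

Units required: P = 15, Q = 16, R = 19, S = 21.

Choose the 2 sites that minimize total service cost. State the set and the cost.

With exactly 2 open, each retail store uses its cheapest among the chosen.
{Brent, Largo}: P→Largo 3·15=45, Q→Brent 2·16=32, R→Largo 6·19=114, S→Brent 3·21=63. Service cost 254.
{Dover, Largo}: service cost 286
{Brent, Ashby}: service cost 351
Among all 10 size-2 choices, {Brent, Largo} is lowest.

Choose Brent and Largo; total service cost 254.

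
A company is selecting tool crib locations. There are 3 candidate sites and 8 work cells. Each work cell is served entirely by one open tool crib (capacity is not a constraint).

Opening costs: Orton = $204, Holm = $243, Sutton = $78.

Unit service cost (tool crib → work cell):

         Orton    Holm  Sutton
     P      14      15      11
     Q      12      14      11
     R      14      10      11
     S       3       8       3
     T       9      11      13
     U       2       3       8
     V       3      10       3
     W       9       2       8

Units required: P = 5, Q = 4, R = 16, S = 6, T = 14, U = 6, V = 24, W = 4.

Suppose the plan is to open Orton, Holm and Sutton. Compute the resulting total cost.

Total cost: 1020

Each work cell is assigned to its cheapest site among the open ones.
{Orton, Holm, Sutton}: P→Sutton 11·5=55, Q→Sutton 11·4=44, R→Holm 10·16=160, S→Orton 3·6=18, T→Orton 9·14=126, U→Orton 2·6=12, V→Orton 3·24=72, W→Holm 2·4=8. Service 495; fixed 525; total 1020.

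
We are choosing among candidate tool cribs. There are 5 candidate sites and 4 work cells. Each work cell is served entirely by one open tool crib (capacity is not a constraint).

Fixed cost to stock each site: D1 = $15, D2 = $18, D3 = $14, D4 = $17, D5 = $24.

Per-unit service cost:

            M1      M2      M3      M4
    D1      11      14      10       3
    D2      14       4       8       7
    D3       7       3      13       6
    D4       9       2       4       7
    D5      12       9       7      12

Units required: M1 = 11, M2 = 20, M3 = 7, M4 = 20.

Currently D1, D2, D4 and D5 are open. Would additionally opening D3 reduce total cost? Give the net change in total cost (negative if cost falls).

Yes — net change −8 (cost falls by 8).

Current service cost with {D1, D2, D4, D5}: 227.
Adding D3: each work cell re-picks its cheapest; new service cost 205, saving 22.
Extra fixed cost: 14. Net change = 14 − 22 = -8.
(Totals: 301 → 293.)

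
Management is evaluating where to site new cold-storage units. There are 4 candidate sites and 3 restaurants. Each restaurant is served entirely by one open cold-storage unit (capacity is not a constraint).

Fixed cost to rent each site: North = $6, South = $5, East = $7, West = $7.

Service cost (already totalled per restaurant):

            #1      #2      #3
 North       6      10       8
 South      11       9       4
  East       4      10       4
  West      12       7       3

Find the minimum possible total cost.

Minimum total cost: 25

For any fixed open set, each restaurant goes to its cheapest open site; total = fixed + service.
{East}: #1→East 4, #2→East 10, #3→East 4. Service 18; fixed 7; total 25.
{East, West}: service 14 + fixed 14 = 28
{North, West}: service 16 + fixed 13 = 29
{North, South, East, West}: #1→East 4, #2→West 7, #3→West 3. Service 14; fixed 25; total 39.
No other subset beats 25.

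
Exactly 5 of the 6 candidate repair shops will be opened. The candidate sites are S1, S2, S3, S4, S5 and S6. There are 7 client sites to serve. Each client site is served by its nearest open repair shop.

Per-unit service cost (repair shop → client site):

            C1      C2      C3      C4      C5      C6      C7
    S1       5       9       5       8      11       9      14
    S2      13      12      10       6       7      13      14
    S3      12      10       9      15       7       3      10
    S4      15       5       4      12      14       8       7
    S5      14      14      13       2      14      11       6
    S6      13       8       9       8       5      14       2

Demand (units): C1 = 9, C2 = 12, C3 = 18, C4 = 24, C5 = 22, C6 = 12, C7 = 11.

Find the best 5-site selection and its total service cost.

With exactly 5 open, each client site uses its cheapest among the chosen.
{S1, S3, S4, S5, S6}: C1→S1 5·9=45, C2→S4 5·12=60, C3→S4 4·18=72, C4→S5 2·24=48, C5→S6 5·22=110, C6→S3 3·12=36, C7→S6 2·11=22. Service cost 393.
{S1, S2, S3, S5, S6}: service cost 447
{S1, S2, S4, S5, S6}: service cost 453
Among all 6 size-5 choices, {S1, S3, S4, S5, S6} is lowest.

Choose S1, S3, S4, S5 and S6; total service cost 393.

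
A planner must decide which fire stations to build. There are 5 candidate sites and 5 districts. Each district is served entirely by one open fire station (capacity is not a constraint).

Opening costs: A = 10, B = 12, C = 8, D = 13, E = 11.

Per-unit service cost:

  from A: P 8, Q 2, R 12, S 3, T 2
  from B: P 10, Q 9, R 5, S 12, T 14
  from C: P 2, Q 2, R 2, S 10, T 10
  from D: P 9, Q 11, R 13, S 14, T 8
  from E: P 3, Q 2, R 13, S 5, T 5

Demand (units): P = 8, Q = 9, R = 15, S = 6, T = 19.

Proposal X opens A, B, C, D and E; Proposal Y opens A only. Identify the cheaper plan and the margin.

Proposal X: {A, B, C, D, E}: P→C 2·8=16, Q→A 2·9=18, R→C 2·15=30, S→A 3·6=18, T→A 2·19=38. Service 120; fixed 54; total 174.
Proposal Y: {A}: P→A 8·8=64, Q→A 2·9=18, R→A 12·15=180, S→A 3·6=18, T→A 2·19=38. Service 318; fixed 10; total 328.
Difference: |174 − 328| = 154.

Proposal X is cheaper by 154.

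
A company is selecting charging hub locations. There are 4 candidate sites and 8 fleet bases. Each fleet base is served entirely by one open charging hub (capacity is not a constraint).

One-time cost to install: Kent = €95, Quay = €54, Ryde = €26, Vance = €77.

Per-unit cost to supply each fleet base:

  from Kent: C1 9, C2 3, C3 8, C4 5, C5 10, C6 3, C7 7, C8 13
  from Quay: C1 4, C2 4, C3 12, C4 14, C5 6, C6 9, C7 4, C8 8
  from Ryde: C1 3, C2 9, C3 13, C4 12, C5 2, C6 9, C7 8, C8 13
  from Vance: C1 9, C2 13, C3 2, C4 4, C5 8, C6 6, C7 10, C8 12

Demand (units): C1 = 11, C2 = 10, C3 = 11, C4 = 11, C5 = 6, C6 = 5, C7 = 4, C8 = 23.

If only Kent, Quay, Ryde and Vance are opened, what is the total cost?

Each fleet base is assigned to its cheapest site among the open ones.
{Kent, Quay, Ryde, Vance}: C1→Ryde 3·11=33, C2→Kent 3·10=30, C3→Vance 2·11=22, C4→Vance 4·11=44, C5→Ryde 2·6=12, C6→Kent 3·5=15, C7→Quay 4·4=16, C8→Quay 8·23=184. Service 356; fixed 252; total 608.

Total cost: 608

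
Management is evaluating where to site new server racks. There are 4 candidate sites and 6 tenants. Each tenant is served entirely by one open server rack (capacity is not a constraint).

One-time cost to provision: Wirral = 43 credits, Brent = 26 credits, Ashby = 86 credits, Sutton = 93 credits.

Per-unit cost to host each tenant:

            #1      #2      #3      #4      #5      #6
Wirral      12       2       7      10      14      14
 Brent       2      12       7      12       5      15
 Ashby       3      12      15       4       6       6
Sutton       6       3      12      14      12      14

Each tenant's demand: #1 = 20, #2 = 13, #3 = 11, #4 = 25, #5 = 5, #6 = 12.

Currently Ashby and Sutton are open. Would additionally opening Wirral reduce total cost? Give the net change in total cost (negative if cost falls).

Yes — net change −25 (cost falls by 25).

Current service cost with {Ashby, Sutton}: 433.
Adding Wirral: each tenant re-picks its cheapest; new service cost 365, saving 68.
Extra fixed cost: 43. Net change = 43 − 68 = -25.
(Totals: 612 → 587.)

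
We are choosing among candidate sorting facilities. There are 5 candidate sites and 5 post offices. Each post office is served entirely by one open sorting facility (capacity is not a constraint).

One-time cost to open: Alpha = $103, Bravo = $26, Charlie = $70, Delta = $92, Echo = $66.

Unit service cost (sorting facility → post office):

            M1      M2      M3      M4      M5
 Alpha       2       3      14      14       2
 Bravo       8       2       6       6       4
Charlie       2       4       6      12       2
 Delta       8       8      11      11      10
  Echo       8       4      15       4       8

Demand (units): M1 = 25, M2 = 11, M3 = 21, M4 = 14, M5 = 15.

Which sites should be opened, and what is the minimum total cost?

For any fixed open set, each post office goes to its cheapest open site; total = fixed + service.
{Bravo, Charlie}: M1→Charlie 2·25=50, M2→Bravo 2·11=22, M3→Bravo 6·21=126, M4→Bravo 6·14=84, M5→Charlie 2·15=30. Service 312; fixed 96; total 408.
{Alpha, Bravo}: service 312 + fixed 129 = 441
{Charlie, Echo}: M1→Charlie 2·25=50, M2→Charlie 4·11=44, M3→Charlie 6·21=126, M4→Echo 4·14=56, M5→Charlie 2·15=30. Service 306; fixed 136; total 442.
{Alpha, Bravo, Charlie, Delta, Echo}: M1→Alpha 2·25=50, M2→Bravo 2·11=22, M3→Bravo 6·21=126, M4→Echo 4·14=56, M5→Alpha 2·15=30. Service 284; fixed 357; total 641.
No other subset beats 408.

Open Bravo and Charlie; minimum total cost 408.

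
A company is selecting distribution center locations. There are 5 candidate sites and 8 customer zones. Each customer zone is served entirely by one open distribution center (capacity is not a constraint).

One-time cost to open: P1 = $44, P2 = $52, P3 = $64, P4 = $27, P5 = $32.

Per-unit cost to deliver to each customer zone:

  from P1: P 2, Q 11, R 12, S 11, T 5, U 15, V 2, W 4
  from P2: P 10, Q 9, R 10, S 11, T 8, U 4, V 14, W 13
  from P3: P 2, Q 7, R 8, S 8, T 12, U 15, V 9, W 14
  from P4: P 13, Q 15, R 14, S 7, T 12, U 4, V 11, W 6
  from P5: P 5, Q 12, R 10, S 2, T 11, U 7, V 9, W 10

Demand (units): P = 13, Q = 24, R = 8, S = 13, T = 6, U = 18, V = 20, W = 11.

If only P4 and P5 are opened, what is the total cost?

Each customer zone is assigned to its cheapest site among the open ones.
{P4, P5}: P→P5 5·13=65, Q→P5 12·24=288, R→P5 10·8=80, S→P5 2·13=26, T→P5 11·6=66, U→P4 4·18=72, V→P5 9·20=180, W→P4 6·11=66. Service 843; fixed 59; total 902.

Total cost: 902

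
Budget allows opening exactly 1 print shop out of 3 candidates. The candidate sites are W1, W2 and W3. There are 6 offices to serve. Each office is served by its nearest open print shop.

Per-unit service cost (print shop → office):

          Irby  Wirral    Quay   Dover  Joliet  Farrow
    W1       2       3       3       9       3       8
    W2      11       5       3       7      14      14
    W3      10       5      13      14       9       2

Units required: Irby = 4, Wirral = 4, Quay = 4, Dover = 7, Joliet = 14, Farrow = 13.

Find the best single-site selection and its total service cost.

With exactly 1 open, each office uses its cheapest among the chosen.
{W1}: Irby→W1 2·4=8, Wirral→W1 3·4=12, Quay→W1 3·4=12, Dover→W1 9·7=63, Joliet→W1 3·14=42, Farrow→W1 8·13=104. Service cost 241.
{W3}: service cost 362
{W2}: service cost 503
Among all 3 size-1 choices, {W1} is lowest.

Choose W1 only; total service cost 241.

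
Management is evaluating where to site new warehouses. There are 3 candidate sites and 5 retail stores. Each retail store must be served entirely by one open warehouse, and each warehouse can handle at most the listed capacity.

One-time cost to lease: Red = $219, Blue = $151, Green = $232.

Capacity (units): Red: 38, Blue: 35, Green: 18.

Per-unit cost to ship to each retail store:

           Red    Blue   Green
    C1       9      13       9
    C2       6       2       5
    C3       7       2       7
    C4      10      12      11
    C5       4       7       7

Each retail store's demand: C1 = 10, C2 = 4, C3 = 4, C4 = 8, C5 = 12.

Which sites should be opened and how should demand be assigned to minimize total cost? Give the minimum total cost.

Open {Red}: C1→Red 9·10=90, C2→Red 6·4=24, C3→Red 7·4=28, C4→Red 10·8=80, C5→Red 4·12=48.
Loads: Red carries 38/38. Service 270; fixed 219; total 489.
Next best feasible plan costs 604.

Minimum total cost: 489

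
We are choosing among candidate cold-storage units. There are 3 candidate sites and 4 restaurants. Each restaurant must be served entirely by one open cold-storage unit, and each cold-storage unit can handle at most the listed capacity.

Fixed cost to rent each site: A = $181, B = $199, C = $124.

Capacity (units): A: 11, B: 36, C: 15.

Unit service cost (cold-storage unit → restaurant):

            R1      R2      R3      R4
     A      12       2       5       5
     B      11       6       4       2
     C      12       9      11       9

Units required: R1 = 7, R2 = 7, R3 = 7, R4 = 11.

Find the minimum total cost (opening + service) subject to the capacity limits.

Minimum total cost: 368

Open {B}: R1→B 11·7=77, R2→B 6·7=42, R3→B 4·7=28, R4→B 2·11=22.
Loads: B carries 32/36. Service 169; fixed 199; total 368.
Next best feasible plan costs 492.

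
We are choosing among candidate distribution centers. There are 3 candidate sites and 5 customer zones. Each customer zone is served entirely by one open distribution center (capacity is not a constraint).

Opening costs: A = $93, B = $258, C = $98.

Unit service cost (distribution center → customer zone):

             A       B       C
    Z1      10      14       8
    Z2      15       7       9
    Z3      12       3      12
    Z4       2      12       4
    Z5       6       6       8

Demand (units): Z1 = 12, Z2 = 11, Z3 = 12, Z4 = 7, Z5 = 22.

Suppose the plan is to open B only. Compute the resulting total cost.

Total cost: 755

Each customer zone is assigned to its cheapest site among the open ones.
{B}: Z1→B 14·12=168, Z2→B 7·11=77, Z3→B 3·12=36, Z4→B 12·7=84, Z5→B 6·22=132. Service 497; fixed 258; total 755.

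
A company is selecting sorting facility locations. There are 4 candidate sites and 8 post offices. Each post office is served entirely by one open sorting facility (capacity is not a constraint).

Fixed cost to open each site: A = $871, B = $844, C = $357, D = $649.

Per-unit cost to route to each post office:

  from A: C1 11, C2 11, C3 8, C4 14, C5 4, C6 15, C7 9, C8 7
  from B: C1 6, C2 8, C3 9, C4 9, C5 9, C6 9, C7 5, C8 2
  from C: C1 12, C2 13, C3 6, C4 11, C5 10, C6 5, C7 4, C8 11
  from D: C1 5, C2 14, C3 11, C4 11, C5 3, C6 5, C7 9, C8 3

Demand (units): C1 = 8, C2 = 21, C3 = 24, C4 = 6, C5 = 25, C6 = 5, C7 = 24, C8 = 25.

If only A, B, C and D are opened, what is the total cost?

Total cost: 3373

Each post office is assigned to its cheapest site among the open ones.
{A, B, C, D}: C1→D 5·8=40, C2→B 8·21=168, C3→C 6·24=144, C4→B 9·6=54, C5→D 3·25=75, C6→C 5·5=25, C7→C 4·24=96, C8→B 2·25=50. Service 652; fixed 2721; total 3373.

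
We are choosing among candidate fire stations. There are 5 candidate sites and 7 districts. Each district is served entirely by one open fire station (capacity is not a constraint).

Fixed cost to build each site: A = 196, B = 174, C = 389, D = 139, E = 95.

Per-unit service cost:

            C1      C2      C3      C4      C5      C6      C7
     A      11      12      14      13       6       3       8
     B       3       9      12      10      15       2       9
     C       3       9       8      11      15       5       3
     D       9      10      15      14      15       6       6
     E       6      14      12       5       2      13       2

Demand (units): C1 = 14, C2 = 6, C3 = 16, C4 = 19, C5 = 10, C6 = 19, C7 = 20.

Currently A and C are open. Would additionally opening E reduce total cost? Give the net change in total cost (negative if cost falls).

Yes — net change −79 (cost falls by 79).

Current service cost with {A, C}: 610.
Adding E: each district re-picks its cheapest; new service cost 436, saving 174.
Extra fixed cost: 95. Net change = 95 − 174 = -79.
(Totals: 1195 → 1116.)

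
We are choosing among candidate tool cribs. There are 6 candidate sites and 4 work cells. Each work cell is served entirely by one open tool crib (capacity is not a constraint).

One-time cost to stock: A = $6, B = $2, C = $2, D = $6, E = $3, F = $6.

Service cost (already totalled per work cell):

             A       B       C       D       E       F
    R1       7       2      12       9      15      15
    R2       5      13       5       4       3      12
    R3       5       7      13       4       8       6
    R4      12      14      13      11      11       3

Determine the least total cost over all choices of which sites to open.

For any fixed open set, each work cell goes to its cheapest open site; total = fixed + service.
{B, E, F}: R1→B 2, R2→E 3, R3→F 6, R4→F 3. Service 14; fixed 11; total 25.
{B, C, F}: R1→B 2, R2→C 5, R3→F 6, R4→F 3. Service 16; fixed 10; total 26.
{B, C, E, F}: service 14 + fixed 13 = 27
{A, B, C, D, E, F}: service 12 + fixed 25 = 37
No other subset beats 25.

Minimum total cost: 25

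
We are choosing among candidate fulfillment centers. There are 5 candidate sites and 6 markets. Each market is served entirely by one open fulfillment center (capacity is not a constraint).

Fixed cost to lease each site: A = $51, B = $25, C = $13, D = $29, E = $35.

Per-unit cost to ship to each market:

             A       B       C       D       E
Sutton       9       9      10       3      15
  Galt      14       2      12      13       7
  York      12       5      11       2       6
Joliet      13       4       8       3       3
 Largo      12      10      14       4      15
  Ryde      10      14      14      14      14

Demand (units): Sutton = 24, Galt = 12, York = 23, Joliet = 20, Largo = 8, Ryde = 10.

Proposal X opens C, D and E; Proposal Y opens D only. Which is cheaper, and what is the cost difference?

Proposal X: {C, D, E}: Sutton→D 3·24=72, Galt→E 7·12=84, York→D 2·23=46, Joliet→D 3·20=60, Largo→D 4·8=32, Ryde→C 14·10=140. Service 434; fixed 77; total 511.
Proposal Y: {D}: Sutton→D 3·24=72, Galt→D 13·12=156, York→D 2·23=46, Joliet→D 3·20=60, Largo→D 4·8=32, Ryde→D 14·10=140. Service 506; fixed 29; total 535.
Difference: |511 − 535| = 24.

Proposal X is cheaper by 24.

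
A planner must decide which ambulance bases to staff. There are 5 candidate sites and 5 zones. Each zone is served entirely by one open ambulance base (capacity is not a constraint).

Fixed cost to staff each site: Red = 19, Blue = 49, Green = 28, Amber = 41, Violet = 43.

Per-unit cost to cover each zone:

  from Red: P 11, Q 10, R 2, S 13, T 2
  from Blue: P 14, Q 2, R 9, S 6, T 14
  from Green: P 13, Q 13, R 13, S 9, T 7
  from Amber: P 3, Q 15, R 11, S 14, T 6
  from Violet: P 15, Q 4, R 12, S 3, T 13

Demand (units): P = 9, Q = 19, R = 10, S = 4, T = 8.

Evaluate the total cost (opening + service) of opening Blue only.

Total cost: 439

Each zone is assigned to its cheapest site among the open ones.
{Blue}: P→Blue 14·9=126, Q→Blue 2·19=38, R→Blue 9·10=90, S→Blue 6·4=24, T→Blue 14·8=112. Service 390; fixed 49; total 439.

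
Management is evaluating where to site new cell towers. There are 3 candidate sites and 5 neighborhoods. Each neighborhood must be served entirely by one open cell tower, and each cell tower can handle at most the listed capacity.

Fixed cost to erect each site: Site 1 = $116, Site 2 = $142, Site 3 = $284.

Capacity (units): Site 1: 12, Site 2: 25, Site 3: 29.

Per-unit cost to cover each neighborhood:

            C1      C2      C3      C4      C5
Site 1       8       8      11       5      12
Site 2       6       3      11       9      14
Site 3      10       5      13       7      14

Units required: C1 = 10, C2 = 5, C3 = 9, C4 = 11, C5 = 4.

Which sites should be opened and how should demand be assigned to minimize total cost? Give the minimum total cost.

Minimum total cost: 733

Open {Site 2, Site 3}: C1→Site 2 6·10=60, C2→Site 2 3·5=15, C3→Site 2 11·9=99, C4→Site 3 7·11=77, C5→Site 3 14·4=56.
Loads: Site 2 carries 24/25, Site 3 carries 15/29. Service 307; fixed 426; total 733.
Next best feasible plan costs 743.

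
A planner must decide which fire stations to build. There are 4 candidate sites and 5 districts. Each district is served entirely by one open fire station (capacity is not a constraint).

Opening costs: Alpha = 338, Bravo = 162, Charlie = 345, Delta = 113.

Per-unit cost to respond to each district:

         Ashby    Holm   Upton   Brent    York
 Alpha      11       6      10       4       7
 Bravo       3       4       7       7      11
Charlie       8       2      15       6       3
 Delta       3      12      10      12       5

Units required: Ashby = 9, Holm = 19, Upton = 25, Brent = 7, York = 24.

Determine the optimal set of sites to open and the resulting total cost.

For any fixed open set, each district goes to its cheapest open site; total = fixed + service.
{Bravo, Delta}: Ashby→Bravo 3·9=27, Holm→Bravo 4·19=76, Upton→Bravo 7·25=175, Brent→Bravo 7·7=49, York→Delta 5·24=120. Service 447; fixed 275; total 722.
{Bravo}: Ashby→Bravo 3·9=27, Holm→Bravo 4·19=76, Upton→Bravo 7·25=175, Brent→Bravo 7·7=49, York→Bravo 11·24=264. Service 591; fixed 162; total 753.
{Delta}: Ashby→Delta 3·9=27, Holm→Delta 12·19=228, Upton→Delta 10·25=250, Brent→Delta 12·7=84, York→Delta 5·24=120. Service 709; fixed 113; total 822.
{Alpha, Bravo, Charlie, Delta}: service 340 + fixed 958 = 1298
No other subset beats 722.

Open Bravo and Delta; minimum total cost 722.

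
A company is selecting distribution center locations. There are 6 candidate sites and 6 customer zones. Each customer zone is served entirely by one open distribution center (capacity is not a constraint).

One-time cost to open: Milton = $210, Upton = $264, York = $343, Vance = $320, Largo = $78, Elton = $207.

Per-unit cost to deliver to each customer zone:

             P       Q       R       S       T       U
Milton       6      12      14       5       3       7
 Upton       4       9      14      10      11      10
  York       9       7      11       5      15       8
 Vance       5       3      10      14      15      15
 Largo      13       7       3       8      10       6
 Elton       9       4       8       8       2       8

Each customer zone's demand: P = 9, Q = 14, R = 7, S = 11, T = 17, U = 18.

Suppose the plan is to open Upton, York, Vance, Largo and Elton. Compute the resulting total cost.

Each customer zone is assigned to its cheapest site among the open ones.
{Upton, York, Vance, Largo, Elton}: P→Upton 4·9=36, Q→Vance 3·14=42, R→Largo 3·7=21, S→York 5·11=55, T→Elton 2·17=34, U→Largo 6·18=108. Service 296; fixed 1212; total 1508.

Total cost: 1508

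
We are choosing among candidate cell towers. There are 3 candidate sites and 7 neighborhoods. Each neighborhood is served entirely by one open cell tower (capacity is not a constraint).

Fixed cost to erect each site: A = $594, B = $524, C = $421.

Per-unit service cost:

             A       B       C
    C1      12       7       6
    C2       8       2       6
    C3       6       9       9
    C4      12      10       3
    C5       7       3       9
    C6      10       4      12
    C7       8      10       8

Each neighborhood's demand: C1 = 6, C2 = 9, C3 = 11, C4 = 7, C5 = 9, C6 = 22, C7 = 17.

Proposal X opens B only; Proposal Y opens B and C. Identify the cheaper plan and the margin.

Proposal X is cheaper by 332.

Proposal X: {B}: C1→B 7·6=42, C2→B 2·9=18, C3→B 9·11=99, C4→B 10·7=70, C5→B 3·9=27, C6→B 4·22=88, C7→B 10·17=170. Service 514; fixed 524; total 1038.
Proposal Y: {B, C}: C1→C 6·6=36, C2→B 2·9=18, C3→B 9·11=99, C4→C 3·7=21, C5→B 3·9=27, C6→B 4·22=88, C7→C 8·17=136. Service 425; fixed 945; total 1370.
Difference: |1038 − 1370| = 332.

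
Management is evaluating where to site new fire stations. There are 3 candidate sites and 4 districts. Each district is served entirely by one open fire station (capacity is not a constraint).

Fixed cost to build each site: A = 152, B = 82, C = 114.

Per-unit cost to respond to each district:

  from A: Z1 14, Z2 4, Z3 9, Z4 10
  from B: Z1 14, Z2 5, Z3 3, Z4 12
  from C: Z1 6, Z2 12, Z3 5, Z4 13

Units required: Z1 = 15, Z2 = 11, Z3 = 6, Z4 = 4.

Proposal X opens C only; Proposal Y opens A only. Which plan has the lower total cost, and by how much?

Proposal X is cheaper by 82.

Proposal X: {C}: Z1→C 6·15=90, Z2→C 12·11=132, Z3→C 5·6=30, Z4→C 13·4=52. Service 304; fixed 114; total 418.
Proposal Y: {A}: Z1→A 14·15=210, Z2→A 4·11=44, Z3→A 9·6=54, Z4→A 10·4=40. Service 348; fixed 152; total 500.
Difference: |418 − 500| = 82.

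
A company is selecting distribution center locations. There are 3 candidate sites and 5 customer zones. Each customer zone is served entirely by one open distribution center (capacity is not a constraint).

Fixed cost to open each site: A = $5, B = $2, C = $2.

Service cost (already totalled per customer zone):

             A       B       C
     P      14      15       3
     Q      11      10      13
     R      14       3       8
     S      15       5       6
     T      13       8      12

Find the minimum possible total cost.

For any fixed open set, each customer zone goes to its cheapest open site; total = fixed + service.
{B, C}: P→C 3, Q→B 10, R→B 3, S→B 5, T→B 8. Service 29; fixed 4; total 33.
{A, B, C}: service 29 + fixed 9 = 38
{B}: P→B 15, Q→B 10, R→B 3, S→B 5, T→B 8. Service 41; fixed 2; total 43.
No other subset beats 33.

Minimum total cost: 33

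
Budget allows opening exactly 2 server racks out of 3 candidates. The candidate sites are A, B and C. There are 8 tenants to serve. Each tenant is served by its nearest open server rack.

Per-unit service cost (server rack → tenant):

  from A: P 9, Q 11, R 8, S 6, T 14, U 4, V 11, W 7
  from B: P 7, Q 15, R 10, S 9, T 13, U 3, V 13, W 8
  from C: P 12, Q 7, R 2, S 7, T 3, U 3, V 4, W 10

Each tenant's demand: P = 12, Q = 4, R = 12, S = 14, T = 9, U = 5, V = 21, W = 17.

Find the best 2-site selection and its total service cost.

Choose A and C; total service cost 489.

With exactly 2 open, each tenant uses its cheapest among the chosen.
{A, C}: P→A 9·12=108, Q→C 7·4=28, R→C 2·12=24, S→A 6·14=84, T→C 3·9=27, U→C 3·5=15, V→C 4·21=84, W→A 7·17=119. Service cost 489.
{B, C}: service cost 496
{A, B}: service cost 790
Among all 3 size-2 choices, {A, C} is lowest.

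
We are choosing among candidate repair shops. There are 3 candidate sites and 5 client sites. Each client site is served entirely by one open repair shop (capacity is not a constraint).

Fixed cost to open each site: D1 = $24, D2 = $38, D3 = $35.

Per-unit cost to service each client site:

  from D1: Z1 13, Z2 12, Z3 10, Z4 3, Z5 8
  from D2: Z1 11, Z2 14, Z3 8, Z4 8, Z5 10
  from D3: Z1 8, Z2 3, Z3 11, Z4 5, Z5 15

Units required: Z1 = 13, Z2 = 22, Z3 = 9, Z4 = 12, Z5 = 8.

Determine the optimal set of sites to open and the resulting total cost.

Open D1 and D3; minimum total cost 419.

For any fixed open set, each client site goes to its cheapest open site; total = fixed + service.
{D1, D3}: Z1→D3 8·13=104, Z2→D3 3·22=66, Z3→D1 10·9=90, Z4→D1 3·12=36, Z5→D1 8·8=64. Service 360; fixed 59; total 419.
{D1, D2, D3}: service 342 + fixed 97 = 439
{D2, D3}: service 382 + fixed 73 = 455
{D1}: Z1→D1 13·13=169, Z2→D1 12·22=264, Z3→D1 10·9=90, Z4→D1 3·12=36, Z5→D1 8·8=64. Service 623; fixed 24; total 647.
No other subset beats 419.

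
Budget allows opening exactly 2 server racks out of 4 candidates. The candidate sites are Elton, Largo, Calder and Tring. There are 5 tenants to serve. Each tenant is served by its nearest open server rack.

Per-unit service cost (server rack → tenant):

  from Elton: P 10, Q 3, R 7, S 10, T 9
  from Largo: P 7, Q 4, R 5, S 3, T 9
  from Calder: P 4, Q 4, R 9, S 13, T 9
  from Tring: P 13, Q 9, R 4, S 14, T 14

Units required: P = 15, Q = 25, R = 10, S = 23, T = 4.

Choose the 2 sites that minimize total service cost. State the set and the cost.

With exactly 2 open, each tenant uses its cheapest among the chosen.
{Largo, Calder}: P→Calder 4·15=60, Q→Largo 4·25=100, R→Largo 5·10=50, S→Largo 3·23=69, T→Largo 9·4=36. Service cost 315.
{Elton, Largo}: service cost 335
{Largo, Tring}: service cost 350
Among all 6 size-2 choices, {Largo, Calder} is lowest.

Choose Largo and Calder; total service cost 315.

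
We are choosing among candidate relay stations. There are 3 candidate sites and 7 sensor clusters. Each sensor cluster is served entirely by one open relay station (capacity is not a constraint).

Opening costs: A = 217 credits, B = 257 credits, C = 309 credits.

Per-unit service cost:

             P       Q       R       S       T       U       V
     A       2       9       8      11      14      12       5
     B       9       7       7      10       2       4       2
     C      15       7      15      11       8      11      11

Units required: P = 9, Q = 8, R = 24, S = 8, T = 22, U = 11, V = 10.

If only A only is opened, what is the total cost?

Each sensor cluster is assigned to its cheapest site among the open ones.
{A}: P→A 2·9=18, Q→A 9·8=72, R→A 8·24=192, S→A 11·8=88, T→A 14·22=308, U→A 12·11=132, V→A 5·10=50. Service 860; fixed 217; total 1077.

Total cost: 1077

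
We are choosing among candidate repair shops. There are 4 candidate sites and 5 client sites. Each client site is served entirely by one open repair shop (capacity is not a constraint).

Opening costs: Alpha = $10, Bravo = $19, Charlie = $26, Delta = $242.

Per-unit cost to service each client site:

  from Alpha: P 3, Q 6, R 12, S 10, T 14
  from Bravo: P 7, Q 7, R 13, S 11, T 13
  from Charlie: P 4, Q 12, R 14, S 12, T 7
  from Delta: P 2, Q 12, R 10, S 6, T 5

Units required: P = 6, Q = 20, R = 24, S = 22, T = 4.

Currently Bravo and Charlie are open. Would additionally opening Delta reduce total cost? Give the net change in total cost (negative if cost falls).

No — net change +40 (cost rises by 40).

Current service cost with {Bravo, Charlie}: 746.
Adding Delta: each client site re-picks its cheapest; new service cost 544, saving 202.
Extra fixed cost: 242. Net change = 242 − 202 = 40.
(Totals: 791 → 831.)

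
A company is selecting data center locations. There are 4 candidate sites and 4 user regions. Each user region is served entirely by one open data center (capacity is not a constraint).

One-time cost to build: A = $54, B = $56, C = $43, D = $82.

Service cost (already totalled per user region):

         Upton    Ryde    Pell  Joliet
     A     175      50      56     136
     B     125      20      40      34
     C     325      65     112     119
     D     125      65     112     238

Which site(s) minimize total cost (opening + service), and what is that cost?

For any fixed open set, each user region goes to its cheapest open site; total = fixed + service.
{B}: Upton→B 125, Ryde→B 20, Pell→B 40, Joliet→B 34. Service 219; fixed 56; total 275.
{B, C}: Upton→B 125, Ryde→B 20, Pell→B 40, Joliet→B 34. Service 219; fixed 99; total 318.
{A, B}: service 219 + fixed 110 = 329
{A, B, C, D}: service 219 + fixed 235 = 454
No other subset beats 275.

Open B only; minimum total cost 275.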